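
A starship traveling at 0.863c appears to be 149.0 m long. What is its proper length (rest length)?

Contracted length L = 149.0 m
γ = 1/√(1 - 0.863²) = 1.979
L₀ = γL = 1.979 × 149.0 = 294.9 m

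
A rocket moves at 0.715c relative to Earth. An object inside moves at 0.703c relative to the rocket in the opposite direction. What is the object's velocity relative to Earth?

Object's velocity in rocket frame is u' = -0.703c
u = (u' + v)/(1 + u'v/c²) = (v - 0.703)/(1 - 0.703·v/c²)
Numerator: 0.715 - 0.703 = 0.012
Denominator: 1 - 0.502645 = 0.497355
u = 0.012/0.497355 = 0.02413c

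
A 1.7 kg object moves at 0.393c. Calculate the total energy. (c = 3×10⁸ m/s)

γ = 1/√(1 - 0.393²) = 1.0875
mc² = 1.7 × (3×10⁸)² = 1.530×10¹⁷ J
E = γmc² = 1.0875 × 1.530×10¹⁷ = 1.664×10¹⁷ J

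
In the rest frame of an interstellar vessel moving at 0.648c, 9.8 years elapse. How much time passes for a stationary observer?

Proper time Δt₀ = 9.8 years
γ = 1/√(1 - 0.648²) = 1.313
Δt = γΔt₀ = 1.313 × 9.8 = 12.87 years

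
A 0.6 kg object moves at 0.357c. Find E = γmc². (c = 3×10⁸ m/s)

γ = 1/√(1 - 0.357²) = 1.0705
mc² = 0.6 × (3×10⁸)² = 5.400×10¹⁶ J
E = γmc² = 1.0705 × 5.400×10¹⁶ = 5.781×10¹⁶ J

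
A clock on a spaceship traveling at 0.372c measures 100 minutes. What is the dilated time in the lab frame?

Proper time Δt₀ = 100 minutes
γ = 1/√(1 - 0.372²) = 1.077
Δt = γΔt₀ = 1.077 × 100 = 107.7 minutes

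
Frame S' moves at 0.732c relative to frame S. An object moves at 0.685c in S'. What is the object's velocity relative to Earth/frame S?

u = (u' + v)/(1 + u'v/c²)
Numerator: 0.685 + 0.732 = 1.417
Denominator: 1 + 0.50142 = 1.50142
u = 1.417/1.50142 = 0.9438c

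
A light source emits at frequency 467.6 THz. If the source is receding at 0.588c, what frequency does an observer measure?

β = v/c = 0.588
(1-β)/(1+β) = 0.412/1.588 = 0.25945
Doppler factor = √(0.25945) = 0.5094
f_obs = 467.6 × 0.5094 = 238.2 THz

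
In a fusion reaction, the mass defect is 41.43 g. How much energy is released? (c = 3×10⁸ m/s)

Convert mass defect: Δm = 41.43 g = 0.04143 kg
E = Δm·c² = 0.04143 × (3×10⁸)²
= 0.04143 × 9×10¹⁶ = 3.729×10¹⁵ J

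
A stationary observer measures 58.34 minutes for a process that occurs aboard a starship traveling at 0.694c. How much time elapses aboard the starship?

Dilated time Δt = 58.34 minutes
γ = 1/√(1 - 0.694²) = 1.389
Δt₀ = Δt/γ = 58.34/1.389 = 42.00 minutes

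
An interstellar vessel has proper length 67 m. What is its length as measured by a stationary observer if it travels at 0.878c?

Proper length L₀ = 67 m
γ = 1/√(1 - 0.878²) = 2.089
L = L₀/γ = 67/2.089 = 32.07 m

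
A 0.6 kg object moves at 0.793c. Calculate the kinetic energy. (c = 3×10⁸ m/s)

γ = 1/√(1 - 0.793²) = 1.6414
γ - 1 = 0.6414
KE = (γ-1)mc² = 0.6414 × 0.6 × (3×10⁸)² = 3.464×10¹⁶ J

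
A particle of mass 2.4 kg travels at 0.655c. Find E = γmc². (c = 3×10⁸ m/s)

γ = 1/√(1 - 0.655²) = 1.3234
mc² = 2.4 × (3×10⁸)² = 2.160×10¹⁷ J
E = γmc² = 1.3234 × 2.160×10¹⁷ = 2.859×10¹⁷ J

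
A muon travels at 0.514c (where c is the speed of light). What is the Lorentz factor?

v/c = 0.514, so (v/c)² = 0.264196
1 - (v/c)² = 0.735804
γ = 1/√(0.735804) = 1.166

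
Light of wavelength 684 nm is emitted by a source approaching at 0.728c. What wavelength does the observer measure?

β = 0.728
Wavelength Doppler factor = √(0.272/1.728) = √(0.15741) = 0.39675
λ_obs = 684 × 0.39675 = 271.4 nm (blueshift)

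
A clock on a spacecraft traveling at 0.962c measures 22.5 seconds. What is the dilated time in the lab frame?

Proper time Δt₀ = 22.5 seconds
γ = 1/√(1 - 0.962²) = 3.662
Δt = γΔt₀ = 3.662 × 22.5 = 82.40 seconds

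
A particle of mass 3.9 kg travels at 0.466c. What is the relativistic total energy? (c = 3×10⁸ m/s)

γ = 1/√(1 - 0.466²) = 1.1302
mc² = 3.9 × (3×10⁸)² = 3.510×10¹⁷ J
E = γmc² = 1.1302 × 3.510×10¹⁷ = 3.967×10¹⁷ J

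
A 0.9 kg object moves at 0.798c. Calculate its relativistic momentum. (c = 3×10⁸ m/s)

γ = 1/√(1 - 0.798²) = 1.6593
v = 0.798 × 3×10⁸ = 2.394×10⁸ m/s
p = γmv = 1.6593 × 0.9 × 2.394×10⁸ = 3.575×10⁸ kg·m/s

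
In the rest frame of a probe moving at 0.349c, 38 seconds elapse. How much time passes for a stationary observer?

Proper time Δt₀ = 38 seconds
γ = 1/√(1 - 0.349²) = 1.067
Δt = γΔt₀ = 1.067 × 38 = 40.55 seconds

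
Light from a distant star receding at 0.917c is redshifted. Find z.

β = 0.917
(1+β)/(1-β) = 1.917/0.083 = 23.10
√(23.10) = 4.806
z = 4.806 - 1 = 3.806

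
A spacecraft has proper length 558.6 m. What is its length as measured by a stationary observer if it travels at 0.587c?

Proper length L₀ = 558.6 m
γ = 1/√(1 - 0.587²) = 1.2352
L = L₀/γ = 558.6/1.2352 = 452.2 m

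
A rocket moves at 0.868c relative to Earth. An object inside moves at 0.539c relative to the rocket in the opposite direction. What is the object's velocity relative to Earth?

Object's velocity in rocket frame is u' = -0.539c
u = (u' + v)/(1 + u'v/c²) = (v - 0.539)/(1 - 0.539·v/c²)
Numerator: 0.868 - 0.539 = 0.329
Denominator: 1 - 0.467852 = 0.532148
u = 0.329/0.532148 = 0.6182c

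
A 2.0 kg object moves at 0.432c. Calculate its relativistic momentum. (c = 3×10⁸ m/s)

γ = 1/√(1 - 0.432²) = 1.1088
v = 0.432 × 3×10⁸ = 1.296×10⁸ m/s
p = γmv = 1.1088 × 2.0 × 1.296×10⁸ = 2.874×10⁸ kg·m/s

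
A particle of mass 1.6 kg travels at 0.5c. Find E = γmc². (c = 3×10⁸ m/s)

γ = 1/√(1 - 0.5²) = 1.155
mc² = 1.6 × (3×10⁸)² = 1.440×10¹⁷ J
E = γmc² = 1.155 × 1.440×10¹⁷ = 1.663×10¹⁷ J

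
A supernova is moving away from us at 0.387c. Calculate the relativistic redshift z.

β = 0.387
(1+β)/(1-β) = 1.387/0.613 = 2.2626
√(2.2626) = 1.5042
z = 1.5042 - 1 = 0.5042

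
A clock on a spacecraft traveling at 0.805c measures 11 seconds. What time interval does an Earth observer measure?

Proper time Δt₀ = 11 seconds
γ = 1/√(1 - 0.805²) = 1.6856
Δt = γΔt₀ = 1.6856 × 11 = 18.54 seconds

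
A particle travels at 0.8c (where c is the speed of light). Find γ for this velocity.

v/c = 0.8, so (v/c)² = 0.64
1 - (v/c)² = 0.36
γ = 1/√(0.36) = 1.667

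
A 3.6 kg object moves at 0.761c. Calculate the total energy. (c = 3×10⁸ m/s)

γ = 1/√(1 - 0.761²) = 1.5414
mc² = 3.6 × (3×10⁸)² = 3.240×10¹⁷ J
E = γmc² = 1.5414 × 3.240×10¹⁷ = 4.994×10¹⁷ J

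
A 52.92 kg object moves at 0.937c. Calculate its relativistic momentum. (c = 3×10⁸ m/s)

γ = 1/√(1 - 0.937²) = 2.8626
v = 0.937 × 3×10⁸ = 2.811×10⁸ m/s
p = γmv = 2.8626 × 52.92 × 2.811×10⁸ = 4.258×10¹⁰ kg·m/s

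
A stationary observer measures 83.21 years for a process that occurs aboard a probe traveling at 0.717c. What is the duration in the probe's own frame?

Dilated time Δt = 83.21 years
γ = 1/√(1 - 0.717²) = 1.4346
Δt₀ = Δt/γ = 83.21/1.4346 = 58.00 years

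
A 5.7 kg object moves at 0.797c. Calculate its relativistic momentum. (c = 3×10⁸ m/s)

γ = 1/√(1 - 0.797²) = 1.65569
v = 0.797 × 3×10⁸ = 2.391×10⁸ m/s
p = γmv = 1.65569 × 5.7 × 2.391×10⁸ = 2.256×10⁹ kg·m/s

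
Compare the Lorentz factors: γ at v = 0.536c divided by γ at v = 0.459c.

γ₁ = 1/√(1 - 0.536²) = 1.185
γ₂ = 1/√(1 - 0.459²) = 1.126
γ₁/γ₂ = 1.185/1.126 = 1.052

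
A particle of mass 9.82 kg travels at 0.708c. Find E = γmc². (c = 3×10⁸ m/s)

γ = 1/√(1 - 0.708²) = 1.416
mc² = 9.82 × (3×10⁸)² = 8.838×10¹⁷ J
E = γmc² = 1.416 × 8.838×10¹⁷ = 1.251×10¹⁸ J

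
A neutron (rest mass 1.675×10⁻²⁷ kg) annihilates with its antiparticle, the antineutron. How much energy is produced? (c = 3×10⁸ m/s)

Both particles have the same rest mass, so total mass = 2m
E = 2m·c² = 2 × 1.675×10⁻²⁷ × (3×10⁸)²
= 2 × 1.675×10⁻²⁷ × 9×10¹⁶
= 3.015×10⁻¹⁰ J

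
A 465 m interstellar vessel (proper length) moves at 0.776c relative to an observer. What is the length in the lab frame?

Proper length L₀ = 465 m
γ = 1/√(1 - 0.776²) = 1.5855
L = L₀/γ = 465/1.5855 = 293.3 m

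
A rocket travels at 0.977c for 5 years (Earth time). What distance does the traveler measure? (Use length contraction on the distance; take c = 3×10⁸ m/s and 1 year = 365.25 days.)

Earth distance: d = v × t = 0.977c × 5 yr = 4.6248×10¹⁶ m
γ = 4.6896
d' = d/γ = 4.6248×10¹⁶/4.6896 = 9.862×10¹⁵ m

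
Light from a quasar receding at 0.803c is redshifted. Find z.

β = 0.803
(1+β)/(1-β) = 1.803/0.197 = 9.152
√(9.152) = 3.025
z = 3.025 - 1 = 2.025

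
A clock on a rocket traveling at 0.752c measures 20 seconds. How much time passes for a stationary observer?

Proper time Δt₀ = 20 seconds
γ = 1/√(1 - 0.752²) = 1.517
Δt = γΔt₀ = 1.517 × 20 = 30.34 seconds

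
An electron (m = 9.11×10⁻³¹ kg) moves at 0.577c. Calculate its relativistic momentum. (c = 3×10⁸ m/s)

γ = 1/√(1 - 0.577²) = 1.2244
v = 0.577 × 3×10⁸ = 1.731×10⁸ m/s
p = γmv = 1.2244 × 9.11×10⁻³¹ × 1.731×10⁸ = 1.931×10⁻²² kg·m/s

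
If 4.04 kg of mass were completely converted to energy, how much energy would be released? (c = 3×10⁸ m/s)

Using E = mc²:
c² = (3×10⁸)² = 9×10¹⁶ m²/s²
E = 4.04 × 9×10¹⁶ = 3.636×10¹⁷ J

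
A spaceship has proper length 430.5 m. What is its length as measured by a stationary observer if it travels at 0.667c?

Proper length L₀ = 430.5 m
γ = 1/√(1 - 0.667²) = 1.3422
L = L₀/γ = 430.5/1.3422 = 320.7 m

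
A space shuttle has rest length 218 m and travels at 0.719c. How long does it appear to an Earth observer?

Proper length L₀ = 218 m
γ = 1/√(1 - 0.719²) = 1.439
L = L₀/γ = 218/1.439 = 151.5 m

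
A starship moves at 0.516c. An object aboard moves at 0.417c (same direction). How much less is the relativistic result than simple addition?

Classical: u' + v = 0.417 + 0.516 = 0.933c
Relativistic: u = (0.417 + 0.516)/(1 + 0.215172) = 0.933/1.215172 = 0.7678c
Difference: 0.933 - 0.7678 = 0.1652c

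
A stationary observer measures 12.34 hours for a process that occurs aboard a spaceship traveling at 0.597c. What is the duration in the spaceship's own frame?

Dilated time Δt = 12.34 hours
γ = 1/√(1 - 0.597²) = 1.2465
Δt₀ = Δt/γ = 12.34/1.2465 = 9.900 hours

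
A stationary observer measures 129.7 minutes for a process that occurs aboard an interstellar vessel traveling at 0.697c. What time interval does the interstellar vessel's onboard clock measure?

Dilated time Δt = 129.7 minutes
γ = 1/√(1 - 0.697²) = 1.3946
Δt₀ = Δt/γ = 129.7/1.3946 = 93.00 minutes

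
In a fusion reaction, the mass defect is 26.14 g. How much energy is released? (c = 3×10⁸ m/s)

Convert mass defect: Δm = 26.14 g = 0.02614 kg
E = Δm·c² = 0.02614 × (3×10⁸)²
= 0.02614 × 9×10¹⁶ = 2.353×10¹⁵ J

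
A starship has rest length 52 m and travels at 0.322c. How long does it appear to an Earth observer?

Proper length L₀ = 52 m
γ = 1/√(1 - 0.322²) = 1.0563
L = L₀/γ = 52/1.0563 = 49.23 m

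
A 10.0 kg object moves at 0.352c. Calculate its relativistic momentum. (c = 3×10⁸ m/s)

γ = 1/√(1 - 0.352²) = 1.068
v = 0.352 × 3×10⁸ = 1.056×10⁸ m/s
p = γmv = 1.068 × 10.0 × 1.056×10⁸ = 1.128×10⁹ kg·m/s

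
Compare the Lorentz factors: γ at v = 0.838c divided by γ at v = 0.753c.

γ₁ = 1/√(1 - 0.838²) = 1.833
γ₂ = 1/√(1 - 0.753²) = 1.520
γ₁/γ₂ = 1.833/1.520 = 1.206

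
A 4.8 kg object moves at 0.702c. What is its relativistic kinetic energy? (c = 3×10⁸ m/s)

γ = 1/√(1 - 0.702²) = 1.4041
γ - 1 = 0.4041
KE = (γ-1)mc² = 0.4041 × 4.8 × (3×10⁸)² = 1.746×10¹⁷ J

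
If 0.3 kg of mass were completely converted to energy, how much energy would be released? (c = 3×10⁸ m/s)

Using E = mc²:
c² = (3×10⁸)² = 9×10¹⁶ m²/s²
E = 0.3 × 9×10¹⁶ = 2.700×10¹⁶ J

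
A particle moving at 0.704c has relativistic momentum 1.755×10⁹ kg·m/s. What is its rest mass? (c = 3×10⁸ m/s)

γ = 1/√(1 - 0.704²) = 1.408
v = 0.704 × 3×10⁸ = 2.112×10⁸ m/s
m = p/(γv) = 1.755×10⁹/(1.408 × 2.112×10⁸) = 5.902 kg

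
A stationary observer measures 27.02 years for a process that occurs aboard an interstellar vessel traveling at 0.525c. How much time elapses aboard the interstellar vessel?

Dilated time Δt = 27.02 years
γ = 1/√(1 - 0.525²) = 1.175
Δt₀ = Δt/γ = 27.02/1.175 = 23.00 years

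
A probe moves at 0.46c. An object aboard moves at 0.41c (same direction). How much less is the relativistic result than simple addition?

Classical: u' + v = 0.41 + 0.46 = 0.87c
Relativistic: u = (0.41 + 0.46)/(1 + 0.1886) = 0.87/1.1886 = 0.7320c
Difference: 0.87 - 0.7320 = 0.1380c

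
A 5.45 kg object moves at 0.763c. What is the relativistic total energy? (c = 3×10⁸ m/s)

γ = 1/√(1 - 0.763²) = 1.547
mc² = 5.45 × (3×10⁸)² = 4.905×10¹⁷ J
E = γmc² = 1.547 × 4.905×10¹⁷ = 7.588×10¹⁷ J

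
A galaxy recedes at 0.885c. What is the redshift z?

β = 0.885
(1+β)/(1-β) = 1.885/0.115 = 16.391
√(16.391) = 4.049
z = 4.049 - 1 = 3.049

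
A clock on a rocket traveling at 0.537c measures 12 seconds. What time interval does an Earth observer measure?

Proper time Δt₀ = 12 seconds
γ = 1/√(1 - 0.537²) = 1.18542
Δt = γΔt₀ = 1.18542 × 12 = 14.23 seconds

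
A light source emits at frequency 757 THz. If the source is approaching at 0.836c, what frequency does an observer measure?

β = v/c = 0.836
(1+β)/(1-β) = 1.836/0.164 = 11.195
Doppler factor = √(11.195) = 3.346
f_obs = 757 × 3.346 = 2533 THz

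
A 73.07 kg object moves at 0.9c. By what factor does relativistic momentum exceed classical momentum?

p_rel = γmv, p_class = mv
Ratio = γ = 1/√(1 - 0.9²) = 2.294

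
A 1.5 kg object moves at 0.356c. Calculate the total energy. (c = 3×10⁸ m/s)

γ = 1/√(1 - 0.356²) = 1.070
mc² = 1.5 × (3×10⁸)² = 1.350×10¹⁷ J
E = γmc² = 1.070 × 1.350×10¹⁷ = 1.445×10¹⁷ J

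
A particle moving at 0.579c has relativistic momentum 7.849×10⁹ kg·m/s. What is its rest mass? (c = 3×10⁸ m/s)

γ = 1/√(1 - 0.579²) = 1.2265
v = 0.579 × 3×10⁸ = 1.737×10⁸ m/s
m = p/(γv) = 7.849×10⁹/(1.2265 × 1.737×10⁸) = 36.84 kg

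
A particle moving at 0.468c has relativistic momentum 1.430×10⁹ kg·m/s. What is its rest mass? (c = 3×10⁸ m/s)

γ = 1/√(1 - 0.468²) = 1.1316
v = 0.468 × 3×10⁸ = 1.404×10⁸ m/s
m = p/(γv) = 1.430×10⁹/(1.1316 × 1.404×10⁸) = 9.001 kg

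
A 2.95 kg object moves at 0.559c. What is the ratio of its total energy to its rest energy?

E = γmc², E₀ = mc²
E/E₀ = γ = 1/√(1 - 0.559²) = 1.206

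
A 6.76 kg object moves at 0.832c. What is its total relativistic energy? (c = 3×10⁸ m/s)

γ = 1/√(1 - 0.832²) = 1.803
mc² = 6.76 × (3×10⁸)² = 6.084×10¹⁷ J
E = γmc² = 1.803 × 6.084×10¹⁷ = 1.097×10¹⁸ J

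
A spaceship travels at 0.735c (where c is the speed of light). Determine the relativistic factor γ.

v/c = 0.735, so (v/c)² = 0.540225
1 - (v/c)² = 0.459775
γ = 1/√(0.459775) = 1.475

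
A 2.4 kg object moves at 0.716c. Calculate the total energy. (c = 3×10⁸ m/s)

γ = 1/√(1 - 0.716²) = 1.4325
mc² = 2.4 × (3×10⁸)² = 2.160×10¹⁷ J
E = γmc² = 1.4325 × 2.160×10¹⁷ = 3.094×10¹⁷ J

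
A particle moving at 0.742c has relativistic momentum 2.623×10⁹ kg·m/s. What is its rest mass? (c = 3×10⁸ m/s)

γ = 1/√(1 - 0.742²) = 1.4916
v = 0.742 × 3×10⁸ = 2.226×10⁸ m/s
m = p/(γv) = 2.623×10⁹/(1.4916 × 2.226×10⁸) = 7.900 kg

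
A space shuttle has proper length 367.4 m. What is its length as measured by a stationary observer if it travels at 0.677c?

Proper length L₀ = 367.4 m
γ = 1/√(1 - 0.677²) = 1.3587
L = L₀/γ = 367.4/1.3587 = 270.4 m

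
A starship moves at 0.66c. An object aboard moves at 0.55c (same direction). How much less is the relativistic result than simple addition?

Classical: u' + v = 0.55 + 0.66 = 1.21c
Relativistic: u = (0.55 + 0.66)/(1 + 0.363) = 1.21/1.363 = 0.8877c
Difference: 1.21 - 0.8877 = 0.3223c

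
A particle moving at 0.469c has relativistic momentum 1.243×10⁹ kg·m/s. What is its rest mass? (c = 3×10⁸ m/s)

γ = 1/√(1 - 0.469²) = 1.1322
v = 0.469 × 3×10⁸ = 1.407×10⁸ m/s
m = p/(γv) = 1.243×10⁹/(1.1322 × 1.407×10⁸) = 7.803 kg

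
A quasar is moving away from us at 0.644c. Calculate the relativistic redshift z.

β = 0.644
(1+β)/(1-β) = 1.644/0.356 = 4.618
√(4.618) = 2.149
z = 2.149 - 1 = 1.149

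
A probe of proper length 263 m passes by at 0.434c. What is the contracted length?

Proper length L₀ = 263 m
γ = 1/√(1 - 0.434²) = 1.110
L = L₀/γ = 263/1.110 = 236.9 m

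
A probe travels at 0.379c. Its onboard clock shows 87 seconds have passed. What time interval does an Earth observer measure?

Proper time Δt₀ = 87 seconds
γ = 1/√(1 - 0.379²) = 1.0806
Δt = γΔt₀ = 1.0806 × 87 = 94.01 seconds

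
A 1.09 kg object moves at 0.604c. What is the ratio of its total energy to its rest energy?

E = γmc², E₀ = mc²
E/E₀ = γ = 1/√(1 - 0.604²) = 1.255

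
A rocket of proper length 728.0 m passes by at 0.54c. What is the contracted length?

Proper length L₀ = 728.0 m
γ = 1/√(1 - 0.54²) = 1.1881
L = L₀/γ = 728.0/1.1881 = 612.7 m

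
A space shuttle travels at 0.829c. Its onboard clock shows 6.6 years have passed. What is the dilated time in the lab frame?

Proper time Δt₀ = 6.6 years
γ = 1/√(1 - 0.829²) = 1.788
Δt = γΔt₀ = 1.788 × 6.6 = 11.80 years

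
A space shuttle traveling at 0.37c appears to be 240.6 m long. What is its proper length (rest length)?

Contracted length L = 240.6 m
γ = 1/√(1 - 0.37²) = 1.0764
L₀ = γL = 1.0764 × 240.6 = 259.0 m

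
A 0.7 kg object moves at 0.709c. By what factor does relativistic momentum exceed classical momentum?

p_rel = γmv, p_class = mv
Ratio = γ = 1/√(1 - 0.709²) = 1.418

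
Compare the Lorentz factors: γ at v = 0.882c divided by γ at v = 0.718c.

γ₁ = 1/√(1 - 0.882²) = 2.122
γ₂ = 1/√(1 - 0.718²) = 1.437
γ₁/γ₂ = 2.122/1.437 = 1.477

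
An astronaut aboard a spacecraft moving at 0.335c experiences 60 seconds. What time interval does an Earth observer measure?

Proper time Δt₀ = 60 seconds
γ = 1/√(1 - 0.335²) = 1.0613
Δt = γΔt₀ = 1.0613 × 60 = 63.68 seconds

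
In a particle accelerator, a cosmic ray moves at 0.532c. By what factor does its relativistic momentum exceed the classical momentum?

p_rel = γmv, p_class = mv
Ratio = γ = 1/√(1 - 0.532²)
= 1/√(0.716976) = 1.181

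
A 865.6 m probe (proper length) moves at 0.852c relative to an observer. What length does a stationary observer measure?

Proper length L₀ = 865.6 m
γ = 1/√(1 - 0.852²) = 1.910
L = L₀/γ = 865.6/1.910 = 453.2 m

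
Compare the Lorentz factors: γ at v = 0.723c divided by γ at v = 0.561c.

γ₁ = 1/√(1 - 0.723²) = 1.447
γ₂ = 1/√(1 - 0.561²) = 1.208
γ₁/γ₂ = 1.447/1.208 = 1.198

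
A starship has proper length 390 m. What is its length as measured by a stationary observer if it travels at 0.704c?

Proper length L₀ = 390 m
γ = 1/√(1 - 0.704²) = 1.408
L = L₀/γ = 390/1.408 = 277.0 m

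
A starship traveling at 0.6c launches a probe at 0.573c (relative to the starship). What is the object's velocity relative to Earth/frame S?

u = (u' + v)/(1 + u'v/c²)
Numerator: 0.573 + 0.6 = 1.173
Denominator: 1 + 0.3438 = 1.3438
u = 1.173/1.3438 = 0.8729c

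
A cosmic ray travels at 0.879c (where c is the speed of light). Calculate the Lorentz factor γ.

v/c = 0.879, so (v/c)² = 0.772641
1 - (v/c)² = 0.227359
γ = 1/√(0.227359) = 2.097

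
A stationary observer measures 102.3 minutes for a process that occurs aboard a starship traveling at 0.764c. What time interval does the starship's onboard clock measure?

Dilated time Δt = 102.3 minutes
γ = 1/√(1 - 0.764²) = 1.54987
Δt₀ = Δt/γ = 102.3/1.54987 = 66.01 minutes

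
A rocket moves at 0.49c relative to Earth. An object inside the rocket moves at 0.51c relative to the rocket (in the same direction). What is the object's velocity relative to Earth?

u = (u' + v)/(1 + u'v/c²)
Numerator: 0.51 + 0.49 = 1
Denominator: 1 + 0.2499 = 1.2499
u = 1/1.2499 = 0.8001c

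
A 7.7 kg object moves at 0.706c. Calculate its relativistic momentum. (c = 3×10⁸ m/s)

γ = 1/√(1 - 0.706²) = 1.412
v = 0.706 × 3×10⁸ = 2.118×10⁸ m/s
p = γmv = 1.412 × 7.7 × 2.118×10⁸ = 2.303×10⁹ kg·m/s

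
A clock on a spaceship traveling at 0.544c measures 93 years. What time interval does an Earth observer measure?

Proper time Δt₀ = 93 years
γ = 1/√(1 - 0.544²) = 1.1918
Δt = γΔt₀ = 1.1918 × 93 = 110.8 years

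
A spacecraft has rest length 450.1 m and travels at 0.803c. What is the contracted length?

Proper length L₀ = 450.1 m
γ = 1/√(1 - 0.803²) = 1.6779
L = L₀/γ = 450.1/1.6779 = 268.3 m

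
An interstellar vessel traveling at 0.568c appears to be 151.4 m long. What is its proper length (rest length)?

Contracted length L = 151.4 m
γ = 1/√(1 - 0.568²) = 1.215
L₀ = γL = 1.215 × 151.4 = 184.0 m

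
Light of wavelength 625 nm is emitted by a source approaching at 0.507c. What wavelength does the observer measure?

β = 0.507
Wavelength Doppler factor = √(0.493/1.507) = √(0.32714) = 0.5720
λ_obs = 625 × 0.5720 = 357.5 nm (blueshift)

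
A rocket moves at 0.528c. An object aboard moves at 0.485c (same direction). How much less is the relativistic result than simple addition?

Classical: u' + v = 0.485 + 0.528 = 1.013c
Relativistic: u = (0.485 + 0.528)/(1 + 0.25608) = 1.013/1.25608 = 0.8065c
Difference: 1.013 - 0.8065 = 0.2065c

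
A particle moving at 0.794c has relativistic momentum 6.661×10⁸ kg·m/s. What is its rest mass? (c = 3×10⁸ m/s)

γ = 1/√(1 - 0.794²) = 1.645
v = 0.794 × 3×10⁸ = 2.382×10⁸ m/s
m = p/(γv) = 6.661×10⁸/(1.645 × 2.382×10⁸) = 1.700 kg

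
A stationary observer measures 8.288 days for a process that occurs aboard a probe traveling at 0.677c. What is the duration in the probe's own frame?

Dilated time Δt = 8.288 days
γ = 1/√(1 - 0.677²) = 1.3587
Δt₀ = Δt/γ = 8.288/1.3587 = 6.100 days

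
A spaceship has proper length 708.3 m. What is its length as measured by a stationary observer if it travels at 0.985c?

Proper length L₀ = 708.3 m
γ = 1/√(1 - 0.985²) = 5.795
L = L₀/γ = 708.3/5.795 = 122.2 m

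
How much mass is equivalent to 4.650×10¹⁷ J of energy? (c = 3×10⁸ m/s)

From E = mc², we get m = E/c²
c² = (3×10⁸)² = 9×10¹⁶ m²/s²
m = 4.650×10¹⁷ / 9×10¹⁶ = 5.167 kg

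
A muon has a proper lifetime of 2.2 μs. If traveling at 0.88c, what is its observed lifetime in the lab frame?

Proper lifetime τ₀ = 2.2 μs
γ = 1/√(1 - 0.88²) = 2.1054
τ = γτ₀ = 2.1054 × 2.2 μs = 4.632 μs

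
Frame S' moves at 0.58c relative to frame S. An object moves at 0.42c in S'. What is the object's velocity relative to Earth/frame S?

u = (u' + v)/(1 + u'v/c²)
Numerator: 0.42 + 0.58 = 1
Denominator: 1 + 0.2436 = 1.2436
u = 1/1.2436 = 0.8041c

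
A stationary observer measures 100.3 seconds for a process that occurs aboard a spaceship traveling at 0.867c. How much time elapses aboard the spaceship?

Dilated time Δt = 100.3 seconds
γ = 1/√(1 - 0.867²) = 2.007
Δt₀ = Δt/γ = 100.3/2.007 = 49.98 seconds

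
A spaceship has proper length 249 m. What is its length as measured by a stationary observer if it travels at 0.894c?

Proper length L₀ = 249 m
γ = 1/√(1 - 0.894²) = 2.232
L = L₀/γ = 249/2.232 = 111.6 m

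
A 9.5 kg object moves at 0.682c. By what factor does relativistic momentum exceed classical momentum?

p_rel = γmv, p_class = mv
Ratio = γ = 1/√(1 - 0.682²) = 1.367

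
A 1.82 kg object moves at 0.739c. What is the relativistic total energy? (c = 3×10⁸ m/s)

γ = 1/√(1 - 0.739²) = 1.484
mc² = 1.82 × (3×10⁸)² = 1.638×10¹⁷ J
E = γmc² = 1.484 × 1.638×10¹⁷ = 2.431×10¹⁷ J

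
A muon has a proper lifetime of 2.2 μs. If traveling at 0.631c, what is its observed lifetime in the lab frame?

Proper lifetime τ₀ = 2.2 μs
γ = 1/√(1 - 0.631²) = 1.289
τ = γτ₀ = 1.289 × 2.2 μs = 2.836 μs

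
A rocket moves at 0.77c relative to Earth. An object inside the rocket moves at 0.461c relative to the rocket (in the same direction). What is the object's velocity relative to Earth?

u = (u' + v)/(1 + u'v/c²)
Numerator: 0.461 + 0.77 = 1.231
Denominator: 1 + 0.35497 = 1.35497
u = 1.231/1.35497 = 0.9085c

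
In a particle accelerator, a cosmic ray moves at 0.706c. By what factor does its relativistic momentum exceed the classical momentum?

p_rel = γmv, p_class = mv
Ratio = γ = 1/√(1 - 0.706²)
= 1/√(0.501564) = 1.412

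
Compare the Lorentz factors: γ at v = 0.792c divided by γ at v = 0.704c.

γ₁ = 1/√(1 - 0.792²) = 1.638
γ₂ = 1/√(1 - 0.704²) = 1.408
γ₁/γ₂ = 1.638/1.408 = 1.163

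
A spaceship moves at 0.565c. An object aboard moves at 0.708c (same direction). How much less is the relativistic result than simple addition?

Classical: u' + v = 0.708 + 0.565 = 1.273c
Relativistic: u = (0.708 + 0.565)/(1 + 0.40002) = 1.273/1.40002 = 0.9093c
Difference: 1.273 - 0.9093 = 0.3637c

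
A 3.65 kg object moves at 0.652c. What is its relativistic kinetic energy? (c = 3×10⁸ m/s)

γ = 1/√(1 - 0.652²) = 1.3189
γ - 1 = 0.3189
KE = (γ-1)mc² = 0.3189 × 3.65 × (3×10⁸)² = 1.048×10¹⁷ J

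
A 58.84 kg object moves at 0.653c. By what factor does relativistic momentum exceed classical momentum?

p_rel = γmv, p_class = mv
Ratio = γ = 1/√(1 - 0.653²) = 1.320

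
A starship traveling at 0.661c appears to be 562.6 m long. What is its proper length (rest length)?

Contracted length L = 562.6 m
γ = 1/√(1 - 0.661²) = 1.3326
L₀ = γL = 1.3326 × 562.6 = 749.7 m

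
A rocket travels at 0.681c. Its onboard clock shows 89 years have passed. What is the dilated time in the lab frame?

Proper time Δt₀ = 89 years
γ = 1/√(1 - 0.681²) = 1.3656
Δt = γΔt₀ = 1.3656 × 89 = 121.5 years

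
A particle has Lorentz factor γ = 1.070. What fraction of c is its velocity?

From γ = 1/√(1 - v²/c²):
1/γ² = 1/1.070² = 0.8734
v²/c² = 1 - 0.8734 = 0.1266
v/c = √(0.1266) = 0.3558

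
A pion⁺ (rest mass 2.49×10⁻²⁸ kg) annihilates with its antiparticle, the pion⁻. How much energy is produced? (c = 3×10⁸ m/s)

Both particles have the same rest mass, so total mass = 2m
E = 2m·c² = 2 × 2.49×10⁻²⁸ × (3×10⁸)²
= 2 × 2.49×10⁻²⁸ × 9×10¹⁶
= 4.482×10⁻¹¹ J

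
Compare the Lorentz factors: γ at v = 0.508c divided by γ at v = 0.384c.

γ₁ = 1/√(1 - 0.508²) = 1.161
γ₂ = 1/√(1 - 0.384²) = 1.083
γ₁/γ₂ = 1.161/1.083 = 1.072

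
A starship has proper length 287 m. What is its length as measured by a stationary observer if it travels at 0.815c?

Proper length L₀ = 287 m
γ = 1/√(1 - 0.815²) = 1.726
L = L₀/γ = 287/1.726 = 166.3 m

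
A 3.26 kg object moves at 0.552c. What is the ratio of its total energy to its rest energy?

E = γmc², E₀ = mc²
E/E₀ = γ = 1/√(1 - 0.552²) = 1.199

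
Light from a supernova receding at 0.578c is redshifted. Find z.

β = 0.578
(1+β)/(1-β) = 1.578/0.422 = 3.7393
√(3.7393) = 1.9337
z = 1.9337 - 1 = 0.9337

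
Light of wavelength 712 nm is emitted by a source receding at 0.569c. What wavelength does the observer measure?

β = 0.569
Wavelength Doppler factor = √(1.569/0.431) = √(3.640) = 1.908
λ_obs = 712 × 1.908 = 1358 nm (redshift)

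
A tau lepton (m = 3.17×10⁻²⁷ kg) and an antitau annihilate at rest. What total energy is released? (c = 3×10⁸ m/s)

Both particles have the same rest mass, so total mass = 2m
E = 2m·c² = 2 × 3.17×10⁻²⁷ × (3×10⁸)²
= 2 × 3.17×10⁻²⁷ × 9×10¹⁶
= 5.706×10⁻¹⁰ J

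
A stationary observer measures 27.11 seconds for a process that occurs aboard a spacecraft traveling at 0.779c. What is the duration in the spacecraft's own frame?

Dilated time Δt = 27.11 seconds
γ = 1/√(1 - 0.779²) = 1.595
Δt₀ = Δt/γ = 27.11/1.595 = 17.00 seconds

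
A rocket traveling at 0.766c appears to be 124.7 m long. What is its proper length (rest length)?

Contracted length L = 124.7 m
γ = 1/√(1 - 0.766²) = 1.556
L₀ = γL = 1.556 × 124.7 = 194.0 m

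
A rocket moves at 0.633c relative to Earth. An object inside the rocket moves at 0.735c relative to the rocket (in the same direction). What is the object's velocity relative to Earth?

u = (u' + v)/(1 + u'v/c²)
Numerator: 0.735 + 0.633 = 1.368
Denominator: 1 + 0.465255 = 1.465255
u = 1.368/1.465255 = 0.9336c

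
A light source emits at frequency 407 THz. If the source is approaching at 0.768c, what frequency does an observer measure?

β = v/c = 0.768
(1+β)/(1-β) = 1.768/0.232 = 7.621
Doppler factor = √(7.621) = 2.761
f_obs = 407 × 2.761 = 1124 THz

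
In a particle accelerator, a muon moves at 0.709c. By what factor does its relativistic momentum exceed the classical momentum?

p_rel = γmv, p_class = mv
Ratio = γ = 1/√(1 - 0.709²)
= 1/√(0.497319) = 1.418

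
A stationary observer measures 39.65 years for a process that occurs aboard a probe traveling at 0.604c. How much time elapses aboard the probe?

Dilated time Δt = 39.65 years
γ = 1/√(1 - 0.604²) = 1.2547
Δt₀ = Δt/γ = 39.65/1.2547 = 31.60 years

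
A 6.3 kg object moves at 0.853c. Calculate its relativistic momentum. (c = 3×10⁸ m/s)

γ = 1/√(1 - 0.853²) = 1.916
v = 0.853 × 3×10⁸ = 2.559×10⁸ m/s
p = γmv = 1.916 × 6.3 × 2.559×10⁸ = 3.089×10⁹ kg·m/s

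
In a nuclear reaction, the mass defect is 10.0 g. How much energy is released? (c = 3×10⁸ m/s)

Convert mass defect: Δm = 10.0 g = 0.01 kg
E = Δm·c² = 0.01 × (3×10⁸)²
= 0.01 × 9×10¹⁶ = 9.000×10¹⁴ J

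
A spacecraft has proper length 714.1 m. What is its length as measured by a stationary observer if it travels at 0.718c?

Proper length L₀ = 714.1 m
γ = 1/√(1 - 0.718²) = 1.4367
L = L₀/γ = 714.1/1.4367 = 497.0 m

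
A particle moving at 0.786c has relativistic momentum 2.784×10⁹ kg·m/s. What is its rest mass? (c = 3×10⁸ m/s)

γ = 1/√(1 - 0.786²) = 1.6175
v = 0.786 × 3×10⁸ = 2.358×10⁸ m/s
m = p/(γv) = 2.784×10⁹/(1.6175 × 2.358×10⁸) = 7.299 kg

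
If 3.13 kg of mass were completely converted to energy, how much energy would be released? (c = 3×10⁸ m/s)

Using E = mc²:
c² = (3×10⁸)² = 9×10¹⁶ m²/s²
E = 3.13 × 9×10¹⁶ = 2.817×10¹⁷ J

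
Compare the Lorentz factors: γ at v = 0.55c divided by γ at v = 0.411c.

γ₁ = 1/√(1 - 0.55²) = 1.1974
γ₂ = 1/√(1 - 0.411²) = 1.0969
γ₁/γ₂ = 1.1974/1.0969 = 1.092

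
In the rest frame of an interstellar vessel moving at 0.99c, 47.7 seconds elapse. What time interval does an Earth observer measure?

Proper time Δt₀ = 47.7 seconds
γ = 1/√(1 - 0.99²) = 7.089
Δt = γΔt₀ = 7.089 × 47.7 = 338.1 seconds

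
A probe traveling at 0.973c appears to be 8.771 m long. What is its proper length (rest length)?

Contracted length L = 8.771 m
γ = 1/√(1 - 0.973²) = 4.333
L₀ = γL = 4.333 × 8.771 = 38.00 m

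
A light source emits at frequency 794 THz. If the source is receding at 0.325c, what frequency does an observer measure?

β = v/c = 0.325
(1-β)/(1+β) = 0.675/1.325 = 0.5094
Doppler factor = √(0.5094) = 0.7137
f_obs = 794 × 0.7137 = 566.7 THz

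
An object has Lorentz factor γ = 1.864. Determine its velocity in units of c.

From γ = 1/√(1 - v²/c²):
1/γ² = 1/1.864² = 0.2878
v²/c² = 1 - 0.2878 = 0.7122
v/c = √(0.7122) = 0.8439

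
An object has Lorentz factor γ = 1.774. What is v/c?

From γ = 1/√(1 - v²/c²):
1/γ² = 1/1.774² = 0.3178
v²/c² = 1 - 0.3178 = 0.6822
v/c = √(0.6822) = 0.8260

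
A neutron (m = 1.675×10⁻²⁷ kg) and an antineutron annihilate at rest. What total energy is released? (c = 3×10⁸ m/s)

Both particles have the same rest mass, so total mass = 2m
E = 2m·c² = 2 × 1.675×10⁻²⁷ × (3×10⁸)²
= 2 × 1.675×10⁻²⁷ × 9×10¹⁶
= 3.015×10⁻¹⁰ J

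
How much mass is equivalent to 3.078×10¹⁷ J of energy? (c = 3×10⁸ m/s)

From E = mc², we get m = E/c²
c² = (3×10⁸)² = 9×10¹⁶ m²/s²
m = 3.078×10¹⁷ / 9×10¹⁶ = 3.420 kg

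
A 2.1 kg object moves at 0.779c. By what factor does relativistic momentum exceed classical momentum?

p_rel = γmv, p_class = mv
Ratio = γ = 1/√(1 - 0.779²) = 1.595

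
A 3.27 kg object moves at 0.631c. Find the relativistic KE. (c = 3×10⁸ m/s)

γ = 1/√(1 - 0.631²) = 1.28902
γ - 1 = 0.28902
KE = (γ-1)mc² = 0.28902 × 3.27 × (3×10⁸)² = 8.506×10¹⁶ J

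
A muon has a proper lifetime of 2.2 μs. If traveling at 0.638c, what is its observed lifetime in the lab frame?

Proper lifetime τ₀ = 2.2 μs
γ = 1/√(1 - 0.638²) = 1.2986
τ = γτ₀ = 1.2986 × 2.2 μs = 2.857 μs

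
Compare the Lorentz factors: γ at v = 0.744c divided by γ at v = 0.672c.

γ₁ = 1/√(1 - 0.744²) = 1.4966
γ₂ = 1/√(1 - 0.672²) = 1.3503
γ₁/γ₂ = 1.4966/1.3503 = 1.108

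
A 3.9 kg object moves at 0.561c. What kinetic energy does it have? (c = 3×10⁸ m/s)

γ = 1/√(1 - 0.561²) = 1.208
γ - 1 = 0.2080
KE = (γ-1)mc² = 0.2080 × 3.9 × (3×10⁸)² = 7.301×10¹⁶ J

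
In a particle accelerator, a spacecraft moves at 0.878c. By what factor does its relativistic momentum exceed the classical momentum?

p_rel = γmv, p_class = mv
Ratio = γ = 1/√(1 - 0.878²)
= 1/√(0.229116) = 2.089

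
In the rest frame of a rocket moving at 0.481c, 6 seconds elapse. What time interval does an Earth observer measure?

Proper time Δt₀ = 6 seconds
γ = 1/√(1 - 0.481²) = 1.1406
Δt = γΔt₀ = 1.1406 × 6 = 6.844 seconds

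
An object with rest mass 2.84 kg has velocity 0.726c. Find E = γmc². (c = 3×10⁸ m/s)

γ = 1/√(1 - 0.726²) = 1.4541
mc² = 2.84 × (3×10⁸)² = 2.556×10¹⁷ J
E = γmc² = 1.4541 × 2.556×10¹⁷ = 3.717×10¹⁷ J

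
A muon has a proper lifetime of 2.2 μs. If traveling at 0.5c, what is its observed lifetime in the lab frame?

Proper lifetime τ₀ = 2.2 μs
γ = 1/√(1 - 0.5²) = 1.1547
τ = γτ₀ = 1.1547 × 2.2 μs = 2.540 μs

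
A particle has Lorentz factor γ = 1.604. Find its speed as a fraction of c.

From γ = 1/√(1 - v²/c²):
1/γ² = 1/1.604² = 0.3887
v²/c² = 1 - 0.3887 = 0.6113
v/c = √(0.6113) = 0.7819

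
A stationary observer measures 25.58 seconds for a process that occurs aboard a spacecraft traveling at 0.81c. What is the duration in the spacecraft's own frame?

Dilated time Δt = 25.58 seconds
γ = 1/√(1 - 0.81²) = 1.705
Δt₀ = Δt/γ = 25.58/1.705 = 15.00 seconds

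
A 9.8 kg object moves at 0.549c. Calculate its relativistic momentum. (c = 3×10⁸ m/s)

γ = 1/√(1 - 0.549²) = 1.1964
v = 0.549 × 3×10⁸ = 1.647×10⁸ m/s
p = γmv = 1.1964 × 9.8 × 1.647×10⁸ = 1.931×10⁹ kg·m/s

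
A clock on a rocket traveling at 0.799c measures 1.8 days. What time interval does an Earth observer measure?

Proper time Δt₀ = 1.8 days
γ = 1/√(1 - 0.799²) = 1.663
Δt = γΔt₀ = 1.663 × 1.8 = 2.993 days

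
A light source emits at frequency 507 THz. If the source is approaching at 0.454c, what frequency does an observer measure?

β = v/c = 0.454
(1+β)/(1-β) = 1.454/0.546 = 2.663
Doppler factor = √(2.663) = 1.632
f_obs = 507 × 1.632 = 827.4 THz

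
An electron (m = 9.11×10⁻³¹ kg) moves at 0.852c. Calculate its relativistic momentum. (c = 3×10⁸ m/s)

γ = 1/√(1 - 0.852²) = 1.9101
v = 0.852 × 3×10⁸ = 2.556×10⁸ m/s
p = γmv = 1.9101 × 9.11×10⁻³¹ × 2.556×10⁸ = 4.448×10⁻²² kg·m/s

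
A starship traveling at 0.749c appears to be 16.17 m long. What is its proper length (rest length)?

Contracted length L = 16.17 m
γ = 1/√(1 - 0.749²) = 1.509
L₀ = γL = 1.509 × 16.17 = 24.40 m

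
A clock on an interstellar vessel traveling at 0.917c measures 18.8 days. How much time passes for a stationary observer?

Proper time Δt₀ = 18.8 days
γ = 1/√(1 - 0.917²) = 2.507
Δt = γΔt₀ = 2.507 × 18.8 = 47.13 days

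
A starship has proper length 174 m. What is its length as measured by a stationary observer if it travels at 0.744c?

Proper length L₀ = 174 m
γ = 1/√(1 - 0.744²) = 1.4966
L = L₀/γ = 174/1.4966 = 116.3 m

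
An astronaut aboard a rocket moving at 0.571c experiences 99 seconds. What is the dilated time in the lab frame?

Proper time Δt₀ = 99 seconds
γ = 1/√(1 - 0.571²) = 1.218
Δt = γΔt₀ = 1.218 × 99 = 120.6 seconds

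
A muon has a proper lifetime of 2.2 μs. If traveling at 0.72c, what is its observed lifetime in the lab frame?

Proper lifetime τ₀ = 2.2 μs
γ = 1/√(1 - 0.72²) = 1.441
τ = γτ₀ = 1.441 × 2.2 μs = 3.170 μs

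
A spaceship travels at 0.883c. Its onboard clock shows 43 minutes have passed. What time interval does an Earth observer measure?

Proper time Δt₀ = 43 minutes
γ = 1/√(1 - 0.883²) = 2.1305
Δt = γΔt₀ = 2.1305 × 43 = 91.61 minutes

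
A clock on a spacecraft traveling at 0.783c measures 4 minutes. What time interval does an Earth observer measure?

Proper time Δt₀ = 4 minutes
γ = 1/√(1 - 0.783²) = 1.6077
Δt = γΔt₀ = 1.6077 × 4 = 6.431 minutes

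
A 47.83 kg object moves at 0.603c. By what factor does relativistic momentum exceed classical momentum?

p_rel = γmv, p_class = mv
Ratio = γ = 1/√(1 - 0.603²) = 1.254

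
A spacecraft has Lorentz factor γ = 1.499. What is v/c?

From γ = 1/√(1 - v²/c²):
1/γ² = 1/1.499² = 0.4450
v²/c² = 1 - 0.4450 = 0.5550
v/c = √(0.5550) = 0.7450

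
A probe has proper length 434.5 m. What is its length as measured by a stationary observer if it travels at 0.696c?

Proper length L₀ = 434.5 m
γ = 1/√(1 - 0.696²) = 1.3927
L = L₀/γ = 434.5/1.3927 = 312.0 m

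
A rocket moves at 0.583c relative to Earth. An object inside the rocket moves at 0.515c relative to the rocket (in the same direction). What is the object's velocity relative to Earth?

u = (u' + v)/(1 + u'v/c²)
Numerator: 0.515 + 0.583 = 1.098
Denominator: 1 + 0.300245 = 1.300245
u = 1.098/1.300245 = 0.8445c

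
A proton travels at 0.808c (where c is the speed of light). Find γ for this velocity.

v/c = 0.808, so (v/c)² = 0.652864
1 - (v/c)² = 0.347136
γ = 1/√(0.347136) = 1.697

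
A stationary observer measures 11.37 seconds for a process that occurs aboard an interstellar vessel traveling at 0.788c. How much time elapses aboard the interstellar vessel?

Dilated time Δt = 11.37 seconds
γ = 1/√(1 - 0.788²) = 1.6242
Δt₀ = Δt/γ = 11.37/1.6242 = 7.000 seconds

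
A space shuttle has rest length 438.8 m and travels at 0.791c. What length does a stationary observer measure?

Proper length L₀ = 438.8 m
γ = 1/√(1 - 0.791²) = 1.634
L = L₀/γ = 438.8/1.634 = 268.5 m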